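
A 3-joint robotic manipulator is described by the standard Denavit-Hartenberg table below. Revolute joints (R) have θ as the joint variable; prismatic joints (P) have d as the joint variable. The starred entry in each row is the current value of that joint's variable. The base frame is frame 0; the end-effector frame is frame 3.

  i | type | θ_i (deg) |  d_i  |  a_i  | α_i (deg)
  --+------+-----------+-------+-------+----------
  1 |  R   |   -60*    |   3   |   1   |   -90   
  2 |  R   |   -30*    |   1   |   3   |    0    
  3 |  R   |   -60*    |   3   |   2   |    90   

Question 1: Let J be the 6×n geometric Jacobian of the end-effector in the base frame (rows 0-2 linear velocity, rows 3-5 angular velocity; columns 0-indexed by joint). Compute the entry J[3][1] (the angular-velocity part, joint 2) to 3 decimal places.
0.866

axis z_1 = (0.8660,0.5000,0.0000); lever o_n−o_1 = (4.7631,-0.2500,3.5000)
cross product → J_v[:, 1] = (1.7500,-3.0311,-2.5981)
J_ω[:, 1] = z_1
entry J[3][1] = 0.8660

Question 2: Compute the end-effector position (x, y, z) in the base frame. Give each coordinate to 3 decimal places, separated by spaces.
after link 1: o_1 = (0.5000, -0.8660, 3.0000)
after link 2: o_2 = (2.6651, -2.6160, 4.5000)
after link 3: o_3 = (5.2631, -1.1160, 6.5000)

5.263 -1.116 6.500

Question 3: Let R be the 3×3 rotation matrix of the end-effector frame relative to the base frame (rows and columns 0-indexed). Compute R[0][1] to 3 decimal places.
End-effector y-axis (col 1 of R) = (0.8660,0.5000,0.0000)
R[0][1] = 0.8660

0.866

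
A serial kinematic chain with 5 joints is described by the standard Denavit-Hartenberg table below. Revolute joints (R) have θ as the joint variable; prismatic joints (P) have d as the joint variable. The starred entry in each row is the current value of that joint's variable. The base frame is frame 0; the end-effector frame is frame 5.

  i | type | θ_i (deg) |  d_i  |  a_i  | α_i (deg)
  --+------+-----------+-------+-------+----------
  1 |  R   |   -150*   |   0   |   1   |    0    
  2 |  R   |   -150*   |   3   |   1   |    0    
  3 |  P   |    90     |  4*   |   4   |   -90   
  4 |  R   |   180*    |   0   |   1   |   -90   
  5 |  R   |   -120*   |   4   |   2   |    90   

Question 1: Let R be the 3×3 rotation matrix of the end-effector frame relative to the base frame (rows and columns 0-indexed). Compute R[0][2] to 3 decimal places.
End-effector z-axis (col 2 of R) = (-0.5000,0.8660,0.0000)
R[0][2] = -0.5000

-0.500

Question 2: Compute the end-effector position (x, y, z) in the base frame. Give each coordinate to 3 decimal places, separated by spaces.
after link 1: o_1 = (-0.8660, -0.5000, 0.0000)
after link 2: o_2 = (-0.3660, 0.3660, 3.0000)
after link 3: o_3 = (-3.8301, 2.3660, 7.0000)
after link 4: o_4 = (-2.9641, 1.8660, 7.0000)
after link 5: o_5 = (-4.6962, 0.8660, 11.0000)

-4.696 0.866 11.000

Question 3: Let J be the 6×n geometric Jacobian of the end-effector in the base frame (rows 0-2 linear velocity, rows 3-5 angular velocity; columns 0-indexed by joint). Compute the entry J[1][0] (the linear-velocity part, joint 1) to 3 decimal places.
-4.696

axis z_0 = ẑ; lever o_n−o_0 = (-4.6962,0.8660,11.0000)
cross product → J_v[:, 0] = (-0.8660,-4.6962,0.0000)
J_ω[:, 0] = z_0
entry J[1][0] = -4.6962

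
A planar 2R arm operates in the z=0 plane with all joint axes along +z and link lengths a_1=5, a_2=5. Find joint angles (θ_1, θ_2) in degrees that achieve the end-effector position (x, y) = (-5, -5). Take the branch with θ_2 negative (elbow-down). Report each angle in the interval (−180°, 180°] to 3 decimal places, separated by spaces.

-90.000 -90.000

cos θ_2 = (50.0000−5²−5²)/(2·5·5) = 0.0000; θ_2 = -90.0000° (elbow-down)
β = atan2(-5.0000,-5.0000) = -135.0000°; ψ = atan2(-5.0000,5.0000) = -45.0000°
θ_1 = β − ψ = -90.0000°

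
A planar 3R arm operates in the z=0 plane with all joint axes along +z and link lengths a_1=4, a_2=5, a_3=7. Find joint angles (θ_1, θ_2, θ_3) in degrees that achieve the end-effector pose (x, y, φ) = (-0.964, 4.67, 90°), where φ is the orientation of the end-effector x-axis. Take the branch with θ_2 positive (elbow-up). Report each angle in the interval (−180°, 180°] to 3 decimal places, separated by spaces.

wrist centre = target − a_3·(cos φ, sin φ) = (-0.9640, -2.3300)
cos θ_2 = (6.3582−4²−5²)/(2·4·5) = -0.8660; θ_2 = 150.0023° (elbow-up)
β = atan2(-2.3300,-0.9640) = -112.4765°; ψ = atan2(2.4998,-0.3302) = 97.5252°
θ_1 = β − ψ = -210.0017°
θ_3 = φ − θ_1 − θ_2 = 149.9994° (wrapped to (-180°,180°])

149.998 150.002 149.999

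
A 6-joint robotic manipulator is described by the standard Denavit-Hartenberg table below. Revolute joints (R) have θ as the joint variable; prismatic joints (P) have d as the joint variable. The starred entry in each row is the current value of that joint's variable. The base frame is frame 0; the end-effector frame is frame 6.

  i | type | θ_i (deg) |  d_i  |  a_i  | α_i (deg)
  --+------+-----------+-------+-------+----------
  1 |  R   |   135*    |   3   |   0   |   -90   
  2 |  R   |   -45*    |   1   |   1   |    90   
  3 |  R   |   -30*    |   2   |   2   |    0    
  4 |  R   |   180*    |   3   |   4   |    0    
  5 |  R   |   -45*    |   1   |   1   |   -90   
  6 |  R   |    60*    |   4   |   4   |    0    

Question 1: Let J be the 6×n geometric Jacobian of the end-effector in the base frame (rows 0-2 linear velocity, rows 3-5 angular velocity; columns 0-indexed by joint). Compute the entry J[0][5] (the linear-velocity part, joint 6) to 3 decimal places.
0.918

axis z_5 = (0.6660,-0.3000,-0.6830); lever o_n−o_5 = (-0.1754,-1.0926,-5.5476)
cross product → J_v[:, 5] = (0.9177,3.8143,-0.7802)
J_ω[:, 5] = z_5
entry J[0][5] = 0.9177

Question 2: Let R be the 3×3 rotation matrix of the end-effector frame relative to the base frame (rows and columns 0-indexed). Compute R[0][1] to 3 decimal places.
End-effector y-axis (col 1 of R) = (0.2294,0.9536,-0.1951)
R[0][1] = 0.2294

0.229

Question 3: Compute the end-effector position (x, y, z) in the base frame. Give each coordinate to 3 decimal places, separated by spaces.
after link 1: o_1 = (0.0000, 0.0000, 3.0000)
after link 2: o_2 = (-1.2071, -0.2071, 3.7071)
after link 3: o_3 = (-0.3660, 0.3660, 6.3461)
after link 4: o_4 = (1.4518, -4.2802, 6.0179)
after link 5: o_5 = (1.3982, -5.5927, 6.5420)
after link 6: o_6 = (1.2229, -6.6853, 0.9944)

1.223 -6.685 0.994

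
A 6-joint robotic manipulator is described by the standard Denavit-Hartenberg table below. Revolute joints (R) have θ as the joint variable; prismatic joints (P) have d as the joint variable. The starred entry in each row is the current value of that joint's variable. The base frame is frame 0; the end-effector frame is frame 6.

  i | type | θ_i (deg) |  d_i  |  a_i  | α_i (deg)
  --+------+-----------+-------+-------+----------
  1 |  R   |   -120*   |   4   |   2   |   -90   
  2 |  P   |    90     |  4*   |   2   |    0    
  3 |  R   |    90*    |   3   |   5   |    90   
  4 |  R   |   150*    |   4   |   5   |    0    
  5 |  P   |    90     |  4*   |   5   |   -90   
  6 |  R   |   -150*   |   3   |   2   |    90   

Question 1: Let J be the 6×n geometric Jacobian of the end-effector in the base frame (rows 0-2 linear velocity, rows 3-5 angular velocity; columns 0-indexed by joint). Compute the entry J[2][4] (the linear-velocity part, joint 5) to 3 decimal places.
-1.000

prismatic axis z_4 = (0.0000,-0.0000,-1.0000)
J_v[:, 4] = z_4; J_ω[:, 4] = (0,0,0)
entry J[2][4] = -1.0000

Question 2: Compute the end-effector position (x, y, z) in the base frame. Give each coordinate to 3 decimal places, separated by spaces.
4.294 -2.902 -7.000

after link 1: o_1 = (-1.0000, -1.7321, 4.0000)
after link 2: o_2 = (2.4641, -3.7321, 2.0000)
after link 3: o_3 = (7.5622, -0.9019, 2.0000)
after link 4: o_4 = (7.5622, -5.9019, -2.0000)
after link 5: o_5 = (2.5622, -5.9019, -6.0000)
after link 6: o_6 = (4.2942, -2.9019, -7.0000)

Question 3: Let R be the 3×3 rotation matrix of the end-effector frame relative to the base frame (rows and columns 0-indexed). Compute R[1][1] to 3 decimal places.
1.000

End-effector y-axis (col 1 of R) = (-0.0000,1.0000,-0.0000)
R[1][1] = 1.0000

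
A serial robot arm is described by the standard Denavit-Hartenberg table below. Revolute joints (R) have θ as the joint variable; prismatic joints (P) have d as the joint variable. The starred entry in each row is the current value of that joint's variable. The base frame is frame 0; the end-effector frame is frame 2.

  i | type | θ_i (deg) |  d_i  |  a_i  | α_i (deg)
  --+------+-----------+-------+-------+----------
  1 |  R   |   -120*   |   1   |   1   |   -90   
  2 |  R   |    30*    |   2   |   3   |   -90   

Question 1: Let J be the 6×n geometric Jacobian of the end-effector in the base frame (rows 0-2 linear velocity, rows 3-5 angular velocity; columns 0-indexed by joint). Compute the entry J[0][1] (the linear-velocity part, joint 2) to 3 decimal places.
0.750

axis z_1 = (0.8660,-0.5000,0.0000); lever o_n−o_1 = (0.4330,-3.2500,-1.5000)
cross product → J_v[:, 1] = (0.7500,1.2990,-2.5981)
J_ω[:, 1] = z_1
entry J[0][1] = 0.7500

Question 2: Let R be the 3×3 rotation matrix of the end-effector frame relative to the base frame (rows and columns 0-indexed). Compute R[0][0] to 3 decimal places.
End-effector x-axis (col 0 of R) = (-0.4330,-0.7500,-0.5000)
R[0][0] = -0.4330

-0.433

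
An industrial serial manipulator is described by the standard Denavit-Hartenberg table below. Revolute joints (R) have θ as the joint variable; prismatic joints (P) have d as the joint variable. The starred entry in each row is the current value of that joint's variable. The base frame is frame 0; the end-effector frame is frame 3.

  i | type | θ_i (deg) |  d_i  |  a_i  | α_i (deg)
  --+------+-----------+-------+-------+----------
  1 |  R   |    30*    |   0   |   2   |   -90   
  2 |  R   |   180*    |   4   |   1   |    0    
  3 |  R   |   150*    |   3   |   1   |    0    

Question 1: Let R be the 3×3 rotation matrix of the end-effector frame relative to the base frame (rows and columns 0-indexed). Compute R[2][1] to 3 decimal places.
-0.866

End-effector y-axis (col 1 of R) = (0.4330,0.2500,-0.8660)
R[2][1] = -0.8660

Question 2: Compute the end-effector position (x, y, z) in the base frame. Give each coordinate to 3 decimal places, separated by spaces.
after link 1: o_1 = (1.7321, 1.0000, 0.0000)
after link 2: o_2 = (-1.1340, 3.9641, 0.0000)
after link 3: o_3 = (-1.8840, 6.9952, 0.5000)

-1.884 6.995 0.500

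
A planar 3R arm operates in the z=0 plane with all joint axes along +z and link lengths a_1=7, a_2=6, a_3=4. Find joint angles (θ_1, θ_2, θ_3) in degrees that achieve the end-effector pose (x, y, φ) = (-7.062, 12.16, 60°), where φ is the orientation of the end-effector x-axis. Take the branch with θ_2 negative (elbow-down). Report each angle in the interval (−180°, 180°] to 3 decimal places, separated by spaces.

wrist centre = target − a_3·(cos φ, sin φ) = (-9.0620, 8.6959)
cos θ_2 = (157.7385−7²−6²)/(2·7·6) = 0.8659; θ_2 = -30.0104° (elbow-down)
β = atan2(8.6959,-9.0620) = 136.1811°; ψ = atan2(-3.0009,12.1956) = -13.8240°
θ_1 = β − ψ = 150.0051°
θ_3 = φ − θ_1 − θ_2 = -59.9946° (wrapped to (-180°,180°])

150.005 -30.010 -59.995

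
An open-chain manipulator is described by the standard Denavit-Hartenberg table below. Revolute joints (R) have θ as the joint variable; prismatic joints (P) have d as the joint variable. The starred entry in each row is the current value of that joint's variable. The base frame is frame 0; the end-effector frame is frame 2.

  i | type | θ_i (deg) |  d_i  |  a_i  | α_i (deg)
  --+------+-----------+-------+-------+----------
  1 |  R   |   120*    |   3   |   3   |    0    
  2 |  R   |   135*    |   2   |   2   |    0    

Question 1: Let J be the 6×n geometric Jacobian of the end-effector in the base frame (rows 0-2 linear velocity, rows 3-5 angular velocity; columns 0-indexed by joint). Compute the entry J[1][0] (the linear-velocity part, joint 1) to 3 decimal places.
-2.018

axis z_0 = ẑ; lever o_n−o_0 = (-2.0176,0.6662,5.0000)
cross product → J_v[:, 0] = (-0.6662,-2.0176,0.0000)
J_ω[:, 0] = z_0
entry J[1][0] = -2.0176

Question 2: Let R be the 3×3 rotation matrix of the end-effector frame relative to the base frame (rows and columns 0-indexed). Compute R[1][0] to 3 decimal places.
-0.966

End-effector x-axis (col 0 of R) = (-0.2588,-0.9659,0.0000)
R[1][0] = -0.9659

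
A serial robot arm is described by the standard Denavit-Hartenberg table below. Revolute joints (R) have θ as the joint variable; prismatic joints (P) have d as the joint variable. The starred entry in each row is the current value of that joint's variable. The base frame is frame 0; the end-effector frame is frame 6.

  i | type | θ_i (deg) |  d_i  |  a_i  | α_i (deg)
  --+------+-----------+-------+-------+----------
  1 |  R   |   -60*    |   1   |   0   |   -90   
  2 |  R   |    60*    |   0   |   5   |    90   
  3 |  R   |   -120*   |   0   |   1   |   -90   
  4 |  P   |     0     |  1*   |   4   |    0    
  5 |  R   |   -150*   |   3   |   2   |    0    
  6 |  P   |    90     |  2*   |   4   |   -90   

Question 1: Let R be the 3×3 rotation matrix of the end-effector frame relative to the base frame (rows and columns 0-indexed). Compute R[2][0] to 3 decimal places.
0.650

End-effector x-axis (col 0 of R) = (-0.0625,-0.7578,0.6495)
R[2][0] = 0.6495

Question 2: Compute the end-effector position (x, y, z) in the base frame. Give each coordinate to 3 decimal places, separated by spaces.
after link 1: o_1 = (0.0000, 0.0000, 1.0000)
after link 2: o_2 = (1.2500, -2.1651, -3.3301)
after link 3: o_3 = (0.3750, -2.3816, -2.8971)
after link 4: o_4 = (-3.3415, -3.8726, -1.9151)
after link 5: o_5 = (-2.0425, -6.1226, -4.4151)
after link 6: o_6 = (-2.7255, -10.4037, -3.3170)

-2.725 -10.404 -3.317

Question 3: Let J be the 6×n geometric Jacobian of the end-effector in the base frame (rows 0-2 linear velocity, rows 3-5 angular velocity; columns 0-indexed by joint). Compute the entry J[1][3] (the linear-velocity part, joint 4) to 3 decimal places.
prismatic axis z_3 = (-0.2165,-0.6250,-0.7500)
J_v[:, 3] = z_3; J_ω[:, 3] = (0,0,0)
entry J[1][3] = -0.6250

-0.625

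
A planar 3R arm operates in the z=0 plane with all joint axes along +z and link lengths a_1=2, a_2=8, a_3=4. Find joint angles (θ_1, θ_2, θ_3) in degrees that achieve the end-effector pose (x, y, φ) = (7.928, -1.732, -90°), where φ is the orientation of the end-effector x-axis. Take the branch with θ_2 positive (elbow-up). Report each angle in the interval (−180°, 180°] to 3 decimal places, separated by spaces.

wrist centre = target − a_3·(cos φ, sin φ) = (7.9280, 2.2680)
cos θ_2 = (67.9970−2²−8²)/(2·2·8) = -0.0001; θ_2 = 90.0054° (elbow-up)
β = atan2(2.2680,7.9280) = 15.9645°; ψ = atan2(8.0000,1.9993) = 75.9688°
θ_1 = β − ψ = -60.0043°
θ_3 = φ − θ_1 − θ_2 = -120.0010° (wrapped to (-180°,180°])

-60.004 90.005 -120.001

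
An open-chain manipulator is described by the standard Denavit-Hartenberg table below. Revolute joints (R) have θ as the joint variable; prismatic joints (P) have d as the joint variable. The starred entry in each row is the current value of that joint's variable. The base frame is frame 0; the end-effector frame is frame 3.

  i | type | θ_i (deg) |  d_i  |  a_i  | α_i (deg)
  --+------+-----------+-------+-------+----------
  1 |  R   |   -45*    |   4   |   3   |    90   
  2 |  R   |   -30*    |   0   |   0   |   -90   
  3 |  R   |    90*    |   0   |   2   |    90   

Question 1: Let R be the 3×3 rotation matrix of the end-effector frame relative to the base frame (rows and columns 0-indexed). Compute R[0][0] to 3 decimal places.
End-effector x-axis (col 0 of R) = (0.7071,0.7071,-0.0000)
R[0][0] = 0.7071

0.707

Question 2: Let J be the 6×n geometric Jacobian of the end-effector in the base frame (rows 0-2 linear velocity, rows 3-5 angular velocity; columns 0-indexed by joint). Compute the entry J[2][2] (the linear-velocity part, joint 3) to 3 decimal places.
axis z_2 = (0.3536,-0.3536,0.8660); lever o_n−o_2 = (1.4142,1.4142,0.0000)
cross product → J_v[:, 2] = (-1.2247,1.2247,1.0000)
J_ω[:, 2] = z_2
entry J[2][2] = 1.0000

1.000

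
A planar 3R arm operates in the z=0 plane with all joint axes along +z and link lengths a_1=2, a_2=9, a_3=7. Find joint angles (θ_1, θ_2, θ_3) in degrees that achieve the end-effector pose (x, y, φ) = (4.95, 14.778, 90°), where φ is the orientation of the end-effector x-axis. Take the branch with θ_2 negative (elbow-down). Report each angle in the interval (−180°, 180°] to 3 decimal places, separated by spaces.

wrist centre = target − a_3·(cos φ, sin φ) = (4.9500, 7.7780)
cos θ_2 = (84.9998−2²−9²)/(2·2·9) = -0.0000; θ_2 = -90.0003° (elbow-down)
β = atan2(7.7780,4.9500) = 57.5269°; ψ = atan2(-9.0000,1.9999) = -77.4715°
θ_1 = β − ψ = 134.9984°
θ_3 = φ − θ_1 − θ_2 = 45.0019° (wrapped to (-180°,180°])

134.998 -90.000 45.002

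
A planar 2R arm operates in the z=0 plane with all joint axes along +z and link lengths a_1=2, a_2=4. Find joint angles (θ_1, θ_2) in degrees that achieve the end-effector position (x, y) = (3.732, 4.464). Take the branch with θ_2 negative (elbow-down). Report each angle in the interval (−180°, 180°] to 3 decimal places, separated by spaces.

cos θ_2 = (33.8551−2²−4²)/(2·2·4) = 0.8659; θ_2 = -30.0092° (elbow-down)
β = atan2(4.4640,3.7320) = 50.1037°; ψ = atan2(-2.0006,5.4638) = -20.1101°
θ_1 = β − ψ = 70.2138°

70.214 -30.009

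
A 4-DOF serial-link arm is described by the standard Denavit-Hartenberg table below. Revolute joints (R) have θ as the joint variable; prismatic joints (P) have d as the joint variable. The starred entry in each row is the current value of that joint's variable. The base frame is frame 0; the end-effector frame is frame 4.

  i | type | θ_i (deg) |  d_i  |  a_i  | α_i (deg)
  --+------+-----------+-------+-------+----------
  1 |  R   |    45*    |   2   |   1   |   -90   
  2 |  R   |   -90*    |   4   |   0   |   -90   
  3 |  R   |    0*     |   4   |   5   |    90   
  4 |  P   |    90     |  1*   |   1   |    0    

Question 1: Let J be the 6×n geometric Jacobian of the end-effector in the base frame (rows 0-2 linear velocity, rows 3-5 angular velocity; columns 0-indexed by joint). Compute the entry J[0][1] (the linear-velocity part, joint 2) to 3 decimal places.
axis z_1 = (-0.7071,0.7071,0.0000); lever o_n−o_1 = (0.0000,7.0711,5.0000)
cross product → J_v[:, 1] = (3.5355,3.5355,-5.0000)
J_ω[:, 1] = z_1
entry J[0][1] = 3.5355

3.536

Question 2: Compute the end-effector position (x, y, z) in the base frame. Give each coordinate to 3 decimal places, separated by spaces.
0.707 7.778 7.000

after link 1: o_1 = (0.7071, 0.7071, 2.0000)
after link 2: o_2 = (-2.1213, 3.5355, 2.0000)
after link 3: o_3 = (0.7071, 6.3640, 7.0000)
after link 4: o_4 = (0.7071, 7.7782, 7.0000)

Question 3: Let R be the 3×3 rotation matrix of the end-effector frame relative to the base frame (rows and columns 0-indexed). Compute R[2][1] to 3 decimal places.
End-effector y-axis (col 1 of R) = (-0.0000,0.0000,-1.0000)
R[2][1] = -1.0000

-1.000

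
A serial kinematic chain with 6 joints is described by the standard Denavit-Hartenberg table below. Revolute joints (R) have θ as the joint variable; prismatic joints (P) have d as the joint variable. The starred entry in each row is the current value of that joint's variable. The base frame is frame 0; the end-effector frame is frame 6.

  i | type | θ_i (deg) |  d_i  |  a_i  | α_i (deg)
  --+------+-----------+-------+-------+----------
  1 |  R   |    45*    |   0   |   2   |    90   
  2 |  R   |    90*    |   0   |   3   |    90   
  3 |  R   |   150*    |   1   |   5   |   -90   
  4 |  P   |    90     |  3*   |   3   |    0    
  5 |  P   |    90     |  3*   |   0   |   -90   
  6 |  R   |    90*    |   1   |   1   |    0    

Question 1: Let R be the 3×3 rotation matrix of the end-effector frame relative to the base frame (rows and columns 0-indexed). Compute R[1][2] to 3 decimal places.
0.707

End-effector z-axis (col 2 of R) = (0.7071,0.7071,0.0000)
R[1][2] = 0.7071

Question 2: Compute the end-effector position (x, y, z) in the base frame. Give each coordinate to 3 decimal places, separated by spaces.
-0.587 2.001 -3.830

after link 1: o_1 = (1.4142, 1.4142, 0.0000)
after link 2: o_2 = (1.4142, 1.4142, 3.0000)
after link 3: o_3 = (3.8891, 0.3536, -1.3301)
after link 4: o_4 = (-0.0694, 0.0694, -2.8301)
after link 5: o_5 = (-1.9065, 1.9065, -4.3301)
after link 6: o_6 = (-0.5870, 2.0012, -3.8301)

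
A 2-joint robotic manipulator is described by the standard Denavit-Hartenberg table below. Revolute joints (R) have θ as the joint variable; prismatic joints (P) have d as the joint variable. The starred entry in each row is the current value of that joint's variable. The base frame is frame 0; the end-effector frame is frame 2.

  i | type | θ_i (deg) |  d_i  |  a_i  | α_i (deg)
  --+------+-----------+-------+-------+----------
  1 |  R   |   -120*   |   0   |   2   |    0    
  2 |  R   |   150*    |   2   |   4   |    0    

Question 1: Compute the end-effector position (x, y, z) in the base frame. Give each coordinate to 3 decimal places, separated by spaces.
after link 1: o_1 = (-1.0000, -1.7321, 0.0000)
after link 2: o_2 = (2.4641, 0.2679, 2.0000)

2.464 0.268 2.000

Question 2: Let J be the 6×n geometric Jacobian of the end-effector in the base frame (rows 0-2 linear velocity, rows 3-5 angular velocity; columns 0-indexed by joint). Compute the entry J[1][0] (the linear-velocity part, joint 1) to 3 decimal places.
axis z_0 = ẑ; lever o_n−o_0 = (2.4641,0.2679,2.0000)
cross product → J_v[:, 0] = (-0.2679,2.4641,0.0000)
J_ω[:, 0] = z_0
entry J[1][0] = 2.4641

2.464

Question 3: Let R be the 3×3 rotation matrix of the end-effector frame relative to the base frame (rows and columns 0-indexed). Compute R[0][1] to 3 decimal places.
End-effector y-axis (col 1 of R) = (-0.5000,0.8660,0.0000)
R[0][1] = -0.5000

-0.500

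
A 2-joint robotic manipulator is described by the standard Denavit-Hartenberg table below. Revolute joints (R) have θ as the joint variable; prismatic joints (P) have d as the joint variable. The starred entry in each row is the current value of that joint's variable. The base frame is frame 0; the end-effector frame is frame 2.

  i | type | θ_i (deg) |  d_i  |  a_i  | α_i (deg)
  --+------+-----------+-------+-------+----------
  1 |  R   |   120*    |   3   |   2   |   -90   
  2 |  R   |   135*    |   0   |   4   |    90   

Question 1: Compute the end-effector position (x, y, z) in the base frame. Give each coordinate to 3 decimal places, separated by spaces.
0.414 -0.717 0.172

after link 1: o_1 = (-1.0000, 1.7321, 3.0000)
after link 2: o_2 = (0.4142, -0.7174, 0.1716)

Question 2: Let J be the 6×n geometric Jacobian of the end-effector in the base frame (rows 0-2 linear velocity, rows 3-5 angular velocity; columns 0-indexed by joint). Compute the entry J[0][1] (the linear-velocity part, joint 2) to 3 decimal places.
1.414

axis z_1 = (-0.8660,-0.5000,0.0000); lever o_n−o_1 = (1.4142,-2.4495,-2.8284)
cross product → J_v[:, 1] = (1.4142,-2.4495,2.8284)
J_ω[:, 1] = z_1
entry J[0][1] = 1.4142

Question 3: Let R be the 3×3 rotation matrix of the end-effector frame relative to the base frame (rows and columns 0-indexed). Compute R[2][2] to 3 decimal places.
End-effector z-axis (col 2 of R) = (-0.3536,0.6124,-0.7071)
R[2][2] = -0.7071

-0.707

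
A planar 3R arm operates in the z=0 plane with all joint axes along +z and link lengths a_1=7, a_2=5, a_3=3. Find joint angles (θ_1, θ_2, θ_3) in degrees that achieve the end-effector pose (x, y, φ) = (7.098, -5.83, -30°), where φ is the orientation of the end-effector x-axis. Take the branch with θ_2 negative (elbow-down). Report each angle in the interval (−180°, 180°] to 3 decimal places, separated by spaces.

0.001 -120.002 90.001

wrist centre = target − a_3·(cos φ, sin φ) = (4.4999, -4.3300)
cos θ_2 = (38.9982−7²−5²)/(2·7·5) = -0.5000; θ_2 = -120.0017° (elbow-down)
β = atan2(-4.3300,4.4999) = -43.8975°; ψ = atan2(-4.3301,4.4999) = -43.8982°
θ_1 = β − ψ = 0.0007°
θ_3 = φ − θ_1 − θ_2 = 90.0010° (wrapped to (-180°,180°])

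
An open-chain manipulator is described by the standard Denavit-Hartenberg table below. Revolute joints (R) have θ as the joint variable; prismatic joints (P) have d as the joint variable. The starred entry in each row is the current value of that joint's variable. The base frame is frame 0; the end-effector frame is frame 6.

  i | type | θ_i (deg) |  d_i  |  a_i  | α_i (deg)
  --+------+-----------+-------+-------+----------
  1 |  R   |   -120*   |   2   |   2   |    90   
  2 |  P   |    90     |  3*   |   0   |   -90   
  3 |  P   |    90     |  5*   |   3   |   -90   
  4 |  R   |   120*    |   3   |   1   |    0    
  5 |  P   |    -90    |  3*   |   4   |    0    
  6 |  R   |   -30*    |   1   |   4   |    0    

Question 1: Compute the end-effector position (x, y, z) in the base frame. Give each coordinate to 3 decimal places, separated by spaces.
6.098 -3.366 -5.000

after link 1: o_1 = (-1.0000, -1.7321, 2.0000)
after link 2: o_2 = (-3.5981, -0.2321, 2.0000)
after link 3: o_3 = (1.5000, 2.5981, 2.0000)
after link 4: o_4 = (0.6340, 2.0981, -1.0000)
after link 5: o_5 = (2.6340, -1.3660, -4.0000)
after link 6: o_6 = (6.0981, -3.3660, -5.0000)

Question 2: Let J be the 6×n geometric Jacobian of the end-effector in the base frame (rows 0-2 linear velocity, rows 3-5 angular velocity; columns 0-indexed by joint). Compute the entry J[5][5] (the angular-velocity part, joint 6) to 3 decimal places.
-1.000

axis z_5 = (0.0000,0.0000,-1.0000); lever o_n−o_5 = (3.4641,-2.0000,-1.0000)
cross product → J_v[:, 5] = (-2.0000,-3.4641,-0.0000)
J_ω[:, 5] = z_5
entry J[5][5] = -1.0000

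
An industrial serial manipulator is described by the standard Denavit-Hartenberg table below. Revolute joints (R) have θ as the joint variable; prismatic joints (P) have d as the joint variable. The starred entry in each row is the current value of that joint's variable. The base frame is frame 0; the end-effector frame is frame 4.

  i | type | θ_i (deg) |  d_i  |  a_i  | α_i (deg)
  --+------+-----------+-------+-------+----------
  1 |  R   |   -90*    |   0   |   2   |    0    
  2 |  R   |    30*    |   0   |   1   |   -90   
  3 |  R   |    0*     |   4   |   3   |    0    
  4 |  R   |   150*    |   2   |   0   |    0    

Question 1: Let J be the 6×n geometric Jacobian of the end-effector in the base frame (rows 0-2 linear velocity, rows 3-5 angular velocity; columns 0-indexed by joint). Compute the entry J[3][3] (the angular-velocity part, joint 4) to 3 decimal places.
axis z_3 = (0.8660,0.5000,0.0000); lever o_n−o_3 = (1.7321,1.0000,0.0000)
cross product → J_v[:, 3] = (-0.0000,0.0000,-0.0000)
J_ω[:, 3] = z_3
entry J[3][3] = 0.8660

0.866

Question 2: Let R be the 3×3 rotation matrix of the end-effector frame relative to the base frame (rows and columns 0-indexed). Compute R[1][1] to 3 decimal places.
End-effector y-axis (col 1 of R) = (-0.2500,0.4330,0.8660)
R[1][1] = 0.4330

0.433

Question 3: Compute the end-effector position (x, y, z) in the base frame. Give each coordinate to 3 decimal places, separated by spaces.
after link 1: o_1 = (0.0000, -2.0000, 0.0000)
after link 2: o_2 = (0.5000, -2.8660, 0.0000)
after link 3: o_3 = (5.4641, -3.4641, 0.0000)
after link 4: o_4 = (7.1962, -2.4641, 0.0000)

7.196 -2.464 0.000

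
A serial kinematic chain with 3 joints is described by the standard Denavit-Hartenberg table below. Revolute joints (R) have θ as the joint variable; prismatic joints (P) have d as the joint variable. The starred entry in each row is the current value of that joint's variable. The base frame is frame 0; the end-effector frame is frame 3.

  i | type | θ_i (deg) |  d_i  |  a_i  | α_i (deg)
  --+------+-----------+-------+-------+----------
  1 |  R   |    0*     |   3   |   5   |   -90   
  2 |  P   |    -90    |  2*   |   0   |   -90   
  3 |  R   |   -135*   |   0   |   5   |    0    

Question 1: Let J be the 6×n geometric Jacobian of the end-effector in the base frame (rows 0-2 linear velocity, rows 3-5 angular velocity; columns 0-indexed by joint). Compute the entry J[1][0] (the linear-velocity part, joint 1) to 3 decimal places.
5.000

axis z_0 = ẑ; lever o_n−o_0 = (5.0000,5.5355,-0.5355)
cross product → J_v[:, 0] = (-5.5355,5.0000,0.0000)
J_ω[:, 0] = z_0
entry J[1][0] = 5.0000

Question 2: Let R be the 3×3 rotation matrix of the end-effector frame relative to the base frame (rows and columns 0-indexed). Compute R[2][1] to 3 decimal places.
End-effector y-axis (col 1 of R) = (0.0000,0.7071,0.7071)
R[2][1] = 0.7071

0.707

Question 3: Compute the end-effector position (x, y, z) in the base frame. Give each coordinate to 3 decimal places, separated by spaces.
after link 1: o_1 = (5.0000, 0.0000, 3.0000)
after link 2: o_2 = (5.0000, 2.0000, 3.0000)
after link 3: o_3 = (5.0000, 5.5355, -0.5355)

5.000 5.536 -0.536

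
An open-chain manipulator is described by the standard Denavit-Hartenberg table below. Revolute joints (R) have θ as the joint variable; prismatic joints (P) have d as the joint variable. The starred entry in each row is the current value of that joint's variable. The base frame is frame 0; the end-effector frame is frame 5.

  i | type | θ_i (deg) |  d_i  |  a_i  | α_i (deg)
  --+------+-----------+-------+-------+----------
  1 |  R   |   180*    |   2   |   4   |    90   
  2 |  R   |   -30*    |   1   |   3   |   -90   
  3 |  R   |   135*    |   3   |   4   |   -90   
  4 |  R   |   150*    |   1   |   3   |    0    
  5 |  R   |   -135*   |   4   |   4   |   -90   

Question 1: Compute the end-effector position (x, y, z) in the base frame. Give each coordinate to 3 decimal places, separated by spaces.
after link 1: o_1 = (-4.0000, 0.0000, 2.0000)
after link 2: o_2 = (-6.5981, 1.0000, 0.5000)
after link 3: o_3 = (-5.6486, -1.8284, 4.5123)
after link 4: o_4 = (-5.8772, 0.7158, 2.6482)
after link 5: o_5 = (-0.5441, 0.8122, 4.5319)

-0.544 0.812 4.532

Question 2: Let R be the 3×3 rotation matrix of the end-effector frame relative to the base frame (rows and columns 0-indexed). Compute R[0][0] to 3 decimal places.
End-effector x-axis (col 0 of R) = (0.7209,-0.6830,0.1174)
R[0][0] = 0.7209

0.721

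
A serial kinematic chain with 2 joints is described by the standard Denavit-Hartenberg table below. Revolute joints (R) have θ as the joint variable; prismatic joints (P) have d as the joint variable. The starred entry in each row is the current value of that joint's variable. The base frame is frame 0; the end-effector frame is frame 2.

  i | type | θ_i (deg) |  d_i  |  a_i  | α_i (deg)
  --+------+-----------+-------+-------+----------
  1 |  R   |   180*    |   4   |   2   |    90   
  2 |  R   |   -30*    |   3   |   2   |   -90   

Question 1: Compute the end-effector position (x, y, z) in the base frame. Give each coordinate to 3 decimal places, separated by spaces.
-3.732 3.000 3.000

after link 1: o_1 = (-2.0000, 0.0000, 4.0000)
after link 2: o_2 = (-3.7321, 3.0000, 3.0000)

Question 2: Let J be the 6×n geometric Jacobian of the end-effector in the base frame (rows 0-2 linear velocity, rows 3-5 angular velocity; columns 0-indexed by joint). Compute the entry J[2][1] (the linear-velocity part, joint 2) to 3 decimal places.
axis z_1 = (0.0000,1.0000,0.0000); lever o_n−o_1 = (-1.7321,3.0000,-1.0000)
cross product → J_v[:, 1] = (-1.0000,0.0000,1.7321)
J_ω[:, 1] = z_1
entry J[2][1] = 1.7321

1.732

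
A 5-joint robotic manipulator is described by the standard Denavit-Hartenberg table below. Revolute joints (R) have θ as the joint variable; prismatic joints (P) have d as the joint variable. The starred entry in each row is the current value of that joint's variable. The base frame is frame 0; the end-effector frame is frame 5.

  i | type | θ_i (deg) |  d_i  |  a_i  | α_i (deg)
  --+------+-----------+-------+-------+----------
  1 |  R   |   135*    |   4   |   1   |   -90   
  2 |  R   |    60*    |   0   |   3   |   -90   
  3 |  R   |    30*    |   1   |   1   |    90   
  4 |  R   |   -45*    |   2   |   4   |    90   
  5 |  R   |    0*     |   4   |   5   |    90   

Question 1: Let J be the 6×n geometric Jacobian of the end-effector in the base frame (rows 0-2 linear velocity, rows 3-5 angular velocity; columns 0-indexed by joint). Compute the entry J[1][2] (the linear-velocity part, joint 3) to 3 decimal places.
3.295

axis z_2 = (0.6124,-0.6124,-0.5000); lever o_n−o_2 = (-6.3803,7.1379,-0.1715)
cross product → J_v[:, 2] = (3.6739,3.2951,0.4639)
J_ω[:, 2] = z_2
entry J[1][2] = 3.2951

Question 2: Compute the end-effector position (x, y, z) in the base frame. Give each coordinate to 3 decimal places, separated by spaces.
-8.148 8.906 1.230

after link 1: o_1 = (-0.7071, 0.7071, 4.0000)
after link 2: o_2 = (-1.7678, 1.7678, 1.4019)
after link 3: o_3 = (-1.1080, 1.8151, 0.1519)
after link 4: o_4 = (-4.2844, 4.5420, -1.4212)
after link 5: o_5 = (-8.1480, 8.9056, 1.2304)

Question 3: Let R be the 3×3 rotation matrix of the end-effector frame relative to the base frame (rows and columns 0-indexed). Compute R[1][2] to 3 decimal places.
0.436

End-effector z-axis (col 2 of R) = (0.7891,0.4356,0.4330)
R[1][2] = 0.4356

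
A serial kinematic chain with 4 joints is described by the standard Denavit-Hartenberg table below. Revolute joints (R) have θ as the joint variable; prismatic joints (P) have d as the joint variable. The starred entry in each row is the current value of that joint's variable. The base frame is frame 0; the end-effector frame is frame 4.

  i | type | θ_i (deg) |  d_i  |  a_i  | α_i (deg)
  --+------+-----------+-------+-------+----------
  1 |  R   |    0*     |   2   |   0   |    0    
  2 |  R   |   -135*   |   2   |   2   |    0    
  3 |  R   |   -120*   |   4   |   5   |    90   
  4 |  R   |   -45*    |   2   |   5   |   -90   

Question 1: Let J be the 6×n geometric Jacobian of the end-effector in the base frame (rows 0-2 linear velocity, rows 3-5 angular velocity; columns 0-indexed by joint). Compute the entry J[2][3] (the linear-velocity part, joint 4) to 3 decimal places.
axis z_3 = (0.9659,0.2588,0.0000); lever o_n−o_3 = (1.0168,3.9327,-3.5355)
cross product → J_v[:, 3] = (-0.9151,3.4151,3.5355)
J_ω[:, 3] = z_3
entry J[2][3] = 3.5355

3.536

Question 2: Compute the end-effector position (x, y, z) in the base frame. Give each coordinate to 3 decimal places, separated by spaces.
after link 1: o_1 = (0.0000, 0.0000, 2.0000)
after link 2: o_2 = (-1.4142, -1.4142, 4.0000)
after link 3: o_3 = (-2.7083, 3.4154, 8.0000)
after link 4: o_4 = (-1.6915, 7.3481, 4.4645)

-1.692 7.348 4.464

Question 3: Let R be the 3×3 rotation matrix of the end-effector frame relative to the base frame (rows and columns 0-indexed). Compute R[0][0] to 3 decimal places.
End-effector x-axis (col 0 of R) = (-0.1830,0.6830,-0.7071)
R[0][0] = -0.1830

-0.183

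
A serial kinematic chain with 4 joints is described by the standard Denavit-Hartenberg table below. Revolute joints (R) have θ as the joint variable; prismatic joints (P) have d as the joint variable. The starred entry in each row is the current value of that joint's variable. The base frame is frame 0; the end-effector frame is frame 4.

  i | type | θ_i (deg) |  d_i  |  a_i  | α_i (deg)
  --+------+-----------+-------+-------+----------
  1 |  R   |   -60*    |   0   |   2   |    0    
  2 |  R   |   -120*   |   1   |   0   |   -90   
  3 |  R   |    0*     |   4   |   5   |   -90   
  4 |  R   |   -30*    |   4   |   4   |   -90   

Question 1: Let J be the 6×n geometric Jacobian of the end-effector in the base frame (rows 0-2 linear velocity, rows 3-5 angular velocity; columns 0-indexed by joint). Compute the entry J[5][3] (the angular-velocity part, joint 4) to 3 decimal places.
axis z_3 = (0.0000,-0.0000,-1.0000); lever o_n−o_3 = (-3.4641,-2.0000,-4.0000)
cross product → J_v[:, 3] = (-2.0000,3.4641,-0.0000)
J_ω[:, 3] = z_3
entry J[5][3] = -1.0000

-1.000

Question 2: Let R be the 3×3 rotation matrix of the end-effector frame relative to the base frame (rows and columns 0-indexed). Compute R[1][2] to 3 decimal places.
End-effector z-axis (col 2 of R) = (-0.5000,0.8660,-0.0000)
R[1][2] = 0.8660

0.866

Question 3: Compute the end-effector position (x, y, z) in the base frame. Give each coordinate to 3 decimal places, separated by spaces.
-7.464 -7.732 -3.000

after link 1: o_1 = (1.0000, -1.7321, 0.0000)
after link 2: o_2 = (1.0000, -1.7321, 1.0000)
after link 3: o_3 = (-4.0000, -5.7321, 1.0000)
after link 4: o_4 = (-7.4641, -7.7321, -3.0000)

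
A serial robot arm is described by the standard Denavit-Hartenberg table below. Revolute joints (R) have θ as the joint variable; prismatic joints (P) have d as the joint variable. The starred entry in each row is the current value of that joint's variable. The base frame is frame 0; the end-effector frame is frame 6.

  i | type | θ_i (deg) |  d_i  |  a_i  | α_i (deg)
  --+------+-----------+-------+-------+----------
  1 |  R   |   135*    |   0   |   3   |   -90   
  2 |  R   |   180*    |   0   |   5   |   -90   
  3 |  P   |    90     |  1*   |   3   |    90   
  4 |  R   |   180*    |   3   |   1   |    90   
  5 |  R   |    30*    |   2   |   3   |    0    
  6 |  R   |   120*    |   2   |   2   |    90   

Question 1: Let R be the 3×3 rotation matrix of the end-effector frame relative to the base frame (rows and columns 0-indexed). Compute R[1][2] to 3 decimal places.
-0.966

End-effector z-axis (col 2 of R) = (0.2588,-0.9659,0.0000)
R[1][2] = -0.9659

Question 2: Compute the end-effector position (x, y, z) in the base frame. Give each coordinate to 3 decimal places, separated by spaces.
after link 1: o_1 = (-2.1213, 2.1213, 0.0000)
after link 2: o_2 = (1.4142, -1.4142, -0.0000)
after link 3: o_3 = (3.5355, 0.7071, 1.0000)
after link 4: o_4 = (4.9497, -2.1213, 1.0000)
after link 5: o_5 = (4.1733, -5.0191, 3.0000)
after link 6: o_6 = (6.1051, -4.5015, 5.0000)

6.105 -4.501 5.000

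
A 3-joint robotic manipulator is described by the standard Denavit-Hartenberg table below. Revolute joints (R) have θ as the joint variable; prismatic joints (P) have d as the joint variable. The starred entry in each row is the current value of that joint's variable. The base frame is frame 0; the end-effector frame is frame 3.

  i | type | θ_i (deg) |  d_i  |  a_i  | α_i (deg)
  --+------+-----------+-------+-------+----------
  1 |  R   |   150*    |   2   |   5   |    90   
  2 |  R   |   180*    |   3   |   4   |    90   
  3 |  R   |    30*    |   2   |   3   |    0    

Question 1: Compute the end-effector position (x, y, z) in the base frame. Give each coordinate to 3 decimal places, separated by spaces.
after link 1: o_1 = (-4.3301, 2.5000, 2.0000)
after link 2: o_2 = (0.6340, 3.0981, 2.0000)
after link 3: o_3 = (3.6340, 3.0981, 4.0000)

3.634 3.098 4.000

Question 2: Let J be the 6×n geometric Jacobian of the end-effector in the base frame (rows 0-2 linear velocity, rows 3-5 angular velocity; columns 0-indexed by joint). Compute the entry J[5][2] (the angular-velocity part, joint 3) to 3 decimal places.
1.000

axis z_2 = (-0.0000,0.0000,1.0000); lever o_n−o_2 = (3.0000,0.0000,2.0000)
cross product → J_v[:, 2] = (0.0000,3.0000,-0.0000)
J_ω[:, 2] = z_2
entry J[5][2] = 1.0000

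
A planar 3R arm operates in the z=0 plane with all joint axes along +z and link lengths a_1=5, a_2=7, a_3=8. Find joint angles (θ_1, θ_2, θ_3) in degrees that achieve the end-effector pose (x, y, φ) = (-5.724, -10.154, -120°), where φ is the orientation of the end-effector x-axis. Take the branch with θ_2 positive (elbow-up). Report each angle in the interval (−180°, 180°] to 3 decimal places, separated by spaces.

134.995 150.000 -44.996

wrist centre = target − a_3·(cos φ, sin φ) = (-1.7240, -3.2258)
cos θ_2 = (13.3779−5²−7²)/(2·5·7) = -0.8660; θ_2 = 150.0005° (elbow-up)
β = atan2(-3.2258,-1.7240) = -118.1219°; ψ = atan2(3.5000,-1.0622) = 106.8826°
θ_1 = β − ψ = -225.0045°
θ_3 = φ − θ_1 − θ_2 = -44.9960° (wrapped to (-180°,180°])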